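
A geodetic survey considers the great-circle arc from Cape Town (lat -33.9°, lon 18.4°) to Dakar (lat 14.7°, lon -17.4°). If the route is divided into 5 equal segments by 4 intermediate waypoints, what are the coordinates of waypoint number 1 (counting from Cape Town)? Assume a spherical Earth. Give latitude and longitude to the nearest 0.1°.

≈ lat -24.7°, lon 9.8°

Write both endpoints as unit vectors p₁, p₂ with components (cos φ cos λ, cos φ sin λ, sin φ).
The central angle between the endpoints is δ = arccos(p₁·p₂) ≈ 1.036 rad (59.4°).
Interpolate at f = 1/5 with slerp weights a = sin((1−f)δ)/sin δ ≈ 0.857, b = sin(fδ)/sin δ ≈ 0.239.
p = a·p₁ + b·p₂ ≈ (0.895, 0.155, -0.417); φ = arcsin(p_z) ≈ -24.66°, λ = atan2(p_y, p_x) ≈ 9.84°.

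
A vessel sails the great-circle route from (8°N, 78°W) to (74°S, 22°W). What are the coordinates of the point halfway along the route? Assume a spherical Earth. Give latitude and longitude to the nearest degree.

Convert each endpoint to a unit vector on the sphere (x = cos φ cos λ, y = cos φ sin λ, z = sin φ).
The central angle between the endpoints is δ = arccos(p₁·p₂) ≈ 1.552 rad (88.9°).
Interpolate at f = 1/2 with slerp weights a = sin((1−f)δ)/sin δ ≈ 0.701, b = sin(fδ)/sin δ ≈ 0.701.
p = a·p₁ + b·p₂ ≈ (0.323, -0.751, -0.576); φ = arcsin(p_z) ≈ -35.16°, λ = atan2(p_y, p_x) ≈ -66.71°.

≈ (35°S, 67°W)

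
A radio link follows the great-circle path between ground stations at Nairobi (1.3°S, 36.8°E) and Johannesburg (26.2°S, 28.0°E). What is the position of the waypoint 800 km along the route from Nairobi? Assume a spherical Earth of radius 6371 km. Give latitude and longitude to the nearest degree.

≈ 8°S, 35°E

Convert each endpoint to a unit vector on the sphere (x = cos φ cos λ, y = cos φ sin λ, z = sin φ).
The central angle between the endpoints is δ = arccos(p₁·p₂) ≈ 0.459 rad (26.3°). The total great-circle distance is δ·R ≈ 0.459 × 6371 ≈ 2924 km, so the target fraction is f = 800/2924 ≈ 0.274.
Interpolate at f ≈ 0.274 with slerp weights a = sin((1−f)δ)/sin δ ≈ 0.739, b = sin(fδ)/sin δ ≈ 0.283.
p = a·p₁ + b·p₂ ≈ (0.815, 0.561, -0.142); φ = arcsin(p_z) ≈ -8.14°, λ = atan2(p_y, p_x) ≈ 34.55°.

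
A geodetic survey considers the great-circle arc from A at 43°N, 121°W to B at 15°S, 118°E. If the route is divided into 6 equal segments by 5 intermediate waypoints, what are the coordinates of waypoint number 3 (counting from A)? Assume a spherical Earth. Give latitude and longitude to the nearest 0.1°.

Write both endpoints as unit vectors p₁, p₂ with components (cos φ cos λ, cos φ sin λ, sin φ).
The central angle between the endpoints is δ = arccos(p₁·p₂) ≈ 2.142 rad (122.7°).
Interpolate at f = 3/6 with slerp weights a = sin((1−f)δ)/sin δ ≈ 1.043, b = sin(fδ)/sin δ ≈ 1.043.
p = a·p₁ + b·p₂ ≈ (-0.866, 0.236, 0.441); φ = arcsin(p_z) ≈ 26.19°, λ = atan2(p_y, p_x) ≈ 164.77°.

≈ 26.2°N, 164.8°E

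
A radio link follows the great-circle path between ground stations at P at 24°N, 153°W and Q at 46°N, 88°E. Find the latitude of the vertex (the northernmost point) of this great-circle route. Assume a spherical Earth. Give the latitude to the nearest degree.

The great circle lies in the plane with unit normal n̂ = (p₁ × p₂)/|p₁ × p₂|.
Here n̂_z ≈ -0.555; the vertex latitude is φ_max = arccos|n̂_z| ≈ 56.3°.
Check via Clairaut: cos φ_max = |cos φ₁| · sin C = cos(24.0°)·sin(37.4°) ≈ 0.555, again giving ≈ 56.3°.

≈ 56°N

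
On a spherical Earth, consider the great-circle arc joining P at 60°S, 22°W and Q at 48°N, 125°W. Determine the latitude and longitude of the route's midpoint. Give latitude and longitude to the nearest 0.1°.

Write both endpoints as unit vectors p₁, p₂ with components (cos φ cos λ, cos φ sin λ, sin φ).
The central angle between the endpoints is δ = arccos(p₁·p₂) ≈ 2.373 rad (136.0°).
Interpolate at f = 1/2 with slerp weights a = sin((1−f)δ)/sin δ ≈ 1.334, b = sin(fδ)/sin δ ≈ 1.334.
p = a·p₁ + b·p₂ ≈ (0.106, -0.981, -0.164); φ = arcsin(p_z) ≈ -9.43°, λ = atan2(p_y, p_x) ≈ -83.81°.

≈ 9.4°S, 83.8°W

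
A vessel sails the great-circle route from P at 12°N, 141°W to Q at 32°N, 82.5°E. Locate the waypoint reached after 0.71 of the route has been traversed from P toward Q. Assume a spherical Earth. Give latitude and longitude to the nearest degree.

≈ 48°N, 123°E

The haversine formula gives a central angle δ ≈ 2.085 rad (119.4°) between the endpoints.
Interpolate at f = 0.71 with slerp weights a = sin((1−f)δ)/sin δ ≈ 0.653, b = sin(fδ)/sin δ ≈ 1.144.
p = a·p₁ + b·p₂ ≈ (-0.370, 0.560, 0.742); φ = arcsin(p_z) ≈ 47.88°, λ = atan2(p_y, p_x) ≈ 123.43°.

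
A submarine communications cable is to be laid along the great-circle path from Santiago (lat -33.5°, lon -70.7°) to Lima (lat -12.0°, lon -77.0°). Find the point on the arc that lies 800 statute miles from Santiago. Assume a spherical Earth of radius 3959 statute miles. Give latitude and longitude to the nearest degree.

≈ lat -22°, lon -74°

Write both endpoints as unit vectors p₁, p₂ with components (cos φ cos λ, cos φ sin λ, sin φ).
The central angle between the endpoints is δ = arccos(p₁·p₂) ≈ 0.388 rad (22.3°). The total great-circle distance is δ·R ≈ 0.388 × 3959 ≈ 1538 mi, so the target fraction is f = 800/1538 ≈ 0.520.
Interpolate at f ≈ 0.520 with slerp weights a = sin((1−f)δ)/sin δ ≈ 0.489, b = sin(fδ)/sin δ ≈ 0.530.
p = a·p₁ + b·p₂ ≈ (0.251, -0.890, -0.380); φ = arcsin(p_z) ≈ -22.35°, λ = atan2(p_y, p_x) ≈ -74.23°.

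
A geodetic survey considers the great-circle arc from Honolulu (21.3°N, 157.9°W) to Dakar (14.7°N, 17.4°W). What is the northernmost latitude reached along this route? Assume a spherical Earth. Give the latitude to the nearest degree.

≈ 44°N

The great circle lies in the plane with unit normal n̂ = (p₁ × p₂)/|p₁ × p₂|.
Here n̂_z ≈ +0.719; the vertex latitude is φ_max = arccos|n̂_z| ≈ 44.1°.
Check via Clairaut: cos φ_max = |cos φ₁| · sin C = cos(21.3°)·sin(50.5°) ≈ 0.719, again giving ≈ 44.1°.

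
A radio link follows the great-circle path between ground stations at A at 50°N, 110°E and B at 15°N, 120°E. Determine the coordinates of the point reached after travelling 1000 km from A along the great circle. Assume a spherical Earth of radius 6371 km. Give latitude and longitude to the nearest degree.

≈ 41°N, 113°E

Convert each endpoint to a unit vector on the sphere (x = cos φ cos λ, y = cos φ sin λ, z = sin φ).
The central angle between the endpoints is δ = arccos(p₁·p₂) ≈ 0.627 rad (35.9°). The total great-circle distance is δ·R ≈ 0.627 × 6371 ≈ 3995 km, so the target fraction is f = 1000/3995 ≈ 0.250.
Interpolate at f ≈ 0.250 with slerp weights a = sin((1−f)δ)/sin δ ≈ 0.772, b = sin(fδ)/sin δ ≈ 0.266.
p = a·p₁ + b·p₂ ≈ (-0.298, 0.689, 0.660); φ = arcsin(p_z) ≈ 41.33°, λ = atan2(p_y, p_x) ≈ 113.41°.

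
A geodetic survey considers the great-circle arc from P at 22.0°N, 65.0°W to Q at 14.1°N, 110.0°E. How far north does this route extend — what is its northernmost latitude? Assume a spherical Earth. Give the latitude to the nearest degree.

The great circle lies in the plane with unit normal n̂ = (p₁ × p₂)/|p₁ × p₂|.
Here n̂_z ≈ +0.132; the vertex latitude is φ_max = arccos|n̂_z| ≈ 82.4°.
Check via Clairaut: cos φ_max = |cos φ₁| · sin C = cos(22.0°)·sin(8.2°) ≈ 0.132, again giving ≈ 82.4°.

≈ 82°N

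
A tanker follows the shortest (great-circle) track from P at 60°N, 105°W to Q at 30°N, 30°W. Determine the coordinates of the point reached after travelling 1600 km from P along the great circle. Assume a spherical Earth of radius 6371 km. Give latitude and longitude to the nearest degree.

The haversine formula gives a central angle δ ≈ 0.994 rad (57.0°) between the endpoints. The total great-circle distance is δ·R ≈ 0.994 × 6371 ≈ 6335 km, so the target fraction is f = 1600/6335 ≈ 0.253.
Interpolate at f ≈ 0.253 with slerp weights a = sin((1−f)δ)/sin δ ≈ 0.807, b = sin(fδ)/sin δ ≈ 0.296.
p = a·p₁ + b·p₂ ≈ (0.118, -0.518, 0.847); φ = arcsin(p_z) ≈ 57.90°, λ = atan2(p_y, p_x) ≈ -77.18°.

≈ 58°N, 77°W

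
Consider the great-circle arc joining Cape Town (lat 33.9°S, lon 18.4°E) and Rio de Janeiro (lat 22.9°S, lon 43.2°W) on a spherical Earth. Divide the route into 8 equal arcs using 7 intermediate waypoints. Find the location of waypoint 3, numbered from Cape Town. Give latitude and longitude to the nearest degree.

≈ lat 33°S, lon 6°W

Write both endpoints as unit vectors p₁, p₂ with components (cos φ cos λ, cos φ sin λ, sin φ).
The central angle between the endpoints is δ = arccos(p₁·p₂) ≈ 0.951 rad (54.5°).
Interpolate at f = 3/8 with slerp weights a = sin((1−f)δ)/sin δ ≈ 0.688, b = sin(fδ)/sin δ ≈ 0.429.
p = a·p₁ + b·p₂ ≈ (0.830, -0.090, -0.551); φ = arcsin(p_z) ≈ -33.41°, λ = atan2(p_y, p_x) ≈ -6.20°.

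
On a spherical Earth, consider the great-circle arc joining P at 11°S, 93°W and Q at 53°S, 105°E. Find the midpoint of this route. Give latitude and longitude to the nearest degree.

Convert each endpoint to a unit vector on the sphere (x = cos φ cos λ, y = cos φ sin λ, z = sin φ).
The central angle between the endpoints is δ = arccos(p₁·p₂) ≈ 1.993 rad (114.2°).
Interpolate at f = 1/2 with slerp weights a = sin((1−f)δ)/sin δ ≈ 0.920, b = sin(fδ)/sin δ ≈ 0.920.
p = a·p₁ + b·p₂ ≈ (-0.191, -0.367, -0.910); φ = arcsin(p_z) ≈ -65.57°, λ = atan2(p_y, p_x) ≈ -117.44°.

≈ 66°S, 117°W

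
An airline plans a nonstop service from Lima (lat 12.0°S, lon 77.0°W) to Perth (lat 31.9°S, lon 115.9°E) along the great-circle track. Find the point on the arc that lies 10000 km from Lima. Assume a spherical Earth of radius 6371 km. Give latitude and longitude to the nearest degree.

Write both endpoints as unit vectors p₁, p₂ with components (cos φ cos λ, cos φ sin λ, sin φ).
The central angle between the endpoints is δ = arccos(p₁·p₂) ≈ 2.346 rad (134.4°). The total great-circle distance is δ·R ≈ 2.346 × 6371 ≈ 14944 km, so the target fraction is f = 10000/14944 ≈ 0.669.
Interpolate at f ≈ 0.669 with slerp weights a = sin((1−f)δ)/sin δ ≈ 0.980, b = sin(fδ)/sin δ ≈ 1.399.
p = a·p₁ + b·p₂ ≈ (-0.303, 0.135, -0.943); φ = arcsin(p_z) ≈ -70.62°, λ = atan2(p_y, p_x) ≈ 156.08°.

≈ lat 71°S, lon 156°E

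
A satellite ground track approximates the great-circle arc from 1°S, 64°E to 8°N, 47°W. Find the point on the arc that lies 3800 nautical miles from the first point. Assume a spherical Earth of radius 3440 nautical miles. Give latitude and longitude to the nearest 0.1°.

Write both endpoints as unit vectors p₁, p₂ with components (cos φ cos λ, cos φ sin λ, sin φ).
The central angle between the endpoints is δ = arccos(p₁·p₂) ≈ 1.936 rad (110.9°). The total great-circle distance is δ·R ≈ 1.936 × 3440 ≈ 6660 nmi, so the target fraction is f = 3800/6660 ≈ 0.571.
Interpolate at f ≈ 0.571 with slerp weights a = sin((1−f)δ)/sin δ ≈ 0.791, b = sin(fδ)/sin δ ≈ 0.956.
p = a·p₁ + b·p₂ ≈ (0.993, 0.018, 0.119); φ = arcsin(p_z) ≈ 6.85°, λ = atan2(p_y, p_x) ≈ 1.05°.

≈ 6.9°N, 1.1°E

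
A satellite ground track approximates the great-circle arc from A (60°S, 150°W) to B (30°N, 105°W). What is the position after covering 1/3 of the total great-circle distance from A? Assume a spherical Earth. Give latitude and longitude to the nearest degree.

≈ (31°S, 127°W)

Convert each endpoint to a unit vector on the sphere (x = cos φ cos λ, y = cos φ sin λ, z = sin φ).
The central angle between the endpoints is δ = arccos(p₁·p₂) ≈ 1.698 rad (97.3°).
Interpolate at f = 1/3 with slerp weights a = sin((1−f)δ)/sin δ ≈ 0.913, b = sin(fδ)/sin δ ≈ 0.541.
p = a·p₁ + b·p₂ ≈ (-0.516, -0.680, -0.520); φ = arcsin(p_z) ≈ -31.34°, λ = atan2(p_y, p_x) ≈ -127.20°.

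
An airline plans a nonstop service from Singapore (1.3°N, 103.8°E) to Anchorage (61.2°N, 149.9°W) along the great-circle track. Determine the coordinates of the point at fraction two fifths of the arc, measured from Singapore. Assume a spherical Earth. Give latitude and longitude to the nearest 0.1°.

From cos δ = sin φ₁ sin φ₂ + cos φ₁ cos φ₂ cos Δλ, the central angle is δ ≈ 1.686 rad (96.6°).
Interpolate at f = 2/5 with slerp weights a = sin((1−f)δ)/sin δ ≈ 0.853, b = sin(fδ)/sin δ ≈ 0.629.
p = a·p₁ + b·p₂ ≈ (-0.466, 0.677, 0.570); φ = arcsin(p_z) ≈ 34.77°, λ = atan2(p_y, p_x) ≈ 124.53°.

≈ 34.8°N, 124.5°E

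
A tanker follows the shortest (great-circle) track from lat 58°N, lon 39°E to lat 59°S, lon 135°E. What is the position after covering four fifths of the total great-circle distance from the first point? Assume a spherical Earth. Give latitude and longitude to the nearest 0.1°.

≈ lat 38.0°S, lon 106.6°E

Convert each endpoint to a unit vector on the sphere (x = cos φ cos λ, y = cos φ sin λ, z = sin φ).
The central angle between the endpoints is δ = arccos(p₁·p₂) ≈ 2.427 rad (139.1°).
Interpolate at f = 4/5 with slerp weights a = sin((1−f)δ)/sin δ ≈ 0.712, b = sin(fδ)/sin δ ≈ 1.422.
p = a·p₁ + b·p₂ ≈ (-0.225, 0.756, -0.615); φ = arcsin(p_z) ≈ -37.98°, λ = atan2(p_y, p_x) ≈ 106.57°.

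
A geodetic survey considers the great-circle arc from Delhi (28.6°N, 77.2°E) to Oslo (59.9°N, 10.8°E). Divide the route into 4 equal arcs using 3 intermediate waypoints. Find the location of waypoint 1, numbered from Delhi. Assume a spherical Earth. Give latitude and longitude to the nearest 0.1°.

Write both endpoints as unit vectors p₁, p₂ with components (cos φ cos λ, cos φ sin λ, sin φ).
The central angle between the endpoints is δ = arccos(p₁·p₂) ≈ 0.939 rad (53.8°).
Interpolate at f = 1/4 with slerp weights a = sin((1−f)δ)/sin δ ≈ 0.802, b = sin(fδ)/sin δ ≈ 0.288.
p = a·p₁ + b·p₂ ≈ (0.298, 0.714, 0.633); φ = arcsin(p_z) ≈ 39.31°, λ = atan2(p_y, p_x) ≈ 67.34°.

≈ 39.3°N, 67.3°E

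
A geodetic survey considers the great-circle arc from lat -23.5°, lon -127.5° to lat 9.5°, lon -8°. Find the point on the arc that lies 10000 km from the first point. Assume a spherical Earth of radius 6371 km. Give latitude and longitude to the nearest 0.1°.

≈ lat -2.6°, lon -36.4°

From cos δ = sin φ₁ sin φ₂ + cos φ₁ cos φ₂ cos Δλ, the central angle is δ ≈ 2.107 rad (120.7°). The total great-circle distance is δ·R ≈ 2.107 × 6371 ≈ 13426 km, so the target fraction is f = 10000/13426 ≈ 0.745.
Interpolate at f ≈ 0.745 with slerp weights a = sin((1−f)δ)/sin δ ≈ 0.596, b = sin(fδ)/sin δ ≈ 1.164.
p = a·p₁ + b·p₂ ≈ (0.804, -0.593, -0.046); φ = arcsin(p_z) ≈ -2.61°, λ = atan2(p_y, p_x) ≈ -36.44°.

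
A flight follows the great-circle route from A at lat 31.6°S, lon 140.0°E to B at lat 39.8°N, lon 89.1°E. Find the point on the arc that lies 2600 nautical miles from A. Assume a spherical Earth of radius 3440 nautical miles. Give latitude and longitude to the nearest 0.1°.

≈ lat 5.0°N, lon 115.7°E

From cos δ = sin φ₁ sin φ₂ + cos φ₁ cos φ₂ cos Δλ, the central angle is δ ≈ 1.493 rad (85.6°). The total great-circle distance is δ·R ≈ 1.493 × 3440 ≈ 5137 nmi, so the target fraction is f = 2600/5137 ≈ 0.506.
Interpolate at f ≈ 0.506 with slerp weights a = sin((1−f)δ)/sin δ ≈ 0.675, b = sin(fδ)/sin δ ≈ 0.688.
p = a·p₁ + b·p₂ ≈ (-0.432, 0.898, 0.087); φ = arcsin(p_z) ≈ 4.99°, λ = atan2(p_y, p_x) ≈ 115.69°.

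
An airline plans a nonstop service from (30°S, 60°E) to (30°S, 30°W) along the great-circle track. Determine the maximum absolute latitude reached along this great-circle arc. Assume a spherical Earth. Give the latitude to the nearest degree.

The great circle lies in the plane with unit normal n̂ = (p₁ × p₂)/|p₁ × p₂|.
Here n̂_z ≈ -0.775; the vertex latitude is φ_max = arccos|n̂_z| ≈ 39.2°.
Check via Clairaut: cos φ_max = |cos φ₁| · sin C = cos(30.0°)·sin(116.6°) ≈ 0.775, again giving ≈ 39.2°.

≈ 39°S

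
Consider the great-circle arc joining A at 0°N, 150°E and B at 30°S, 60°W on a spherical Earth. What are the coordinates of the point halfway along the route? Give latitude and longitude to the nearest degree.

From cos δ = sin φ₁ sin φ₂ + cos φ₁ cos φ₂ cos Δλ, the central angle is δ ≈ 2.419 rad (138.6°).
Interpolate at f = 1/2 with slerp weights a = sin((1−f)δ)/sin δ ≈ 1.414, b = sin(fδ)/sin δ ≈ 1.414.
p = a·p₁ + b·p₂ ≈ (-0.612, -0.354, -0.707); φ = arcsin(p_z) ≈ -45.00°, λ = atan2(p_y, p_x) ≈ -150.00°.

≈ 45°S, 150°W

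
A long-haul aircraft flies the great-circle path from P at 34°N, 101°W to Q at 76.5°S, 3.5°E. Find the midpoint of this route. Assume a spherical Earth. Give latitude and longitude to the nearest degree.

Convert each endpoint to a unit vector on the sphere (x = cos φ cos λ, y = cos φ sin λ, z = sin φ).
The central angle between the endpoints is δ = arccos(p₁·p₂) ≈ 2.205 rad (126.3°).
Interpolate at f = 1/2 with slerp weights a = sin((1−f)δ)/sin δ ≈ 1.107, b = sin(fδ)/sin δ ≈ 1.107.
p = a·p₁ + b·p₂ ≈ (0.083, -0.885, -0.458); φ = arcsin(p_z) ≈ -27.23°, λ = atan2(p_y, p_x) ≈ -84.65°.

≈ 27°S, 85°W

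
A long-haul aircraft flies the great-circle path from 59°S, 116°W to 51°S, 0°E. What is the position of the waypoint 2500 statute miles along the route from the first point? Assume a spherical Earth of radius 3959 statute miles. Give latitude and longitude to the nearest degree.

≈ 67°S, 31°W

Convert each endpoint to a unit vector on the sphere (x = cos φ cos λ, y = cos φ sin λ, z = sin φ).
The central angle between the endpoints is δ = arccos(p₁·p₂) ≈ 1.019 rad (58.4°). The total great-circle distance is δ·R ≈ 1.019 × 3959 ≈ 4035 mi, so the target fraction is f = 2500/4035 ≈ 0.620.
Interpolate at f ≈ 0.620 with slerp weights a = sin((1−f)δ)/sin δ ≈ 0.444, b = sin(fδ)/sin δ ≈ 0.693.
p = a·p₁ + b·p₂ ≈ (0.336, -0.205, -0.919); φ = arcsin(p_z) ≈ -66.81°, λ = atan2(p_y, p_x) ≈ -31.45°.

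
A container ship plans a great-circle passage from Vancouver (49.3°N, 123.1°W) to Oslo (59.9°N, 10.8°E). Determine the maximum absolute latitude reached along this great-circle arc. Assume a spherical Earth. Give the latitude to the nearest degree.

≈ 75°N

The great circle lies in the plane with unit normal n̂ = (p₁ × p₂)/|p₁ × p₂|.
Here n̂_z ≈ +0.261; the vertex latitude is φ_max = arccos|n̂_z| ≈ 74.9°.
Check via Clairaut: cos φ_max = |cos φ₁| · sin C = cos(49.3°)·sin(23.6°) ≈ 0.261, again giving ≈ 74.9°.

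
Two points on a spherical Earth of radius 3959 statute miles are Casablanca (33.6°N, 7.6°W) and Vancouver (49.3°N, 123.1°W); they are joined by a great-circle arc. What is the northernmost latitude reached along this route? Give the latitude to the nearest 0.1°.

≈ 60.1°N

The great circle lies in the plane with unit normal n̂ = (p₁ × p₂)/|p₁ × p₂|.
Here n̂_z ≈ -0.499; the vertex latitude is φ_max = arccos|n̂_z| ≈ 60.1°.
Check via Clairaut: cos φ_max = |cos φ₁| · sin C = cos(33.6°)·sin(36.8°) ≈ 0.499, again giving ≈ 60.1°.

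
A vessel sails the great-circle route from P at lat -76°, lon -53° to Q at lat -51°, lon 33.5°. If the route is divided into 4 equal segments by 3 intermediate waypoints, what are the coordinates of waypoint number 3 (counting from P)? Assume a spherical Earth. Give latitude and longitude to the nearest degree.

From cos δ = sin φ₁ sin φ₂ + cos φ₁ cos φ₂ cos Δλ, the central angle is δ ≈ 0.702 rad (40.2°).
Interpolate at f = 3/4 with slerp weights a = sin((1−f)δ)/sin δ ≈ 0.270, b = sin(fδ)/sin δ ≈ 0.778.
p = a·p₁ + b·p₂ ≈ (0.448, 0.218, -0.867); φ = arcsin(p_z) ≈ -60.13°, λ = atan2(p_y, p_x) ≈ 25.97°.

≈ lat -60°, lon 26°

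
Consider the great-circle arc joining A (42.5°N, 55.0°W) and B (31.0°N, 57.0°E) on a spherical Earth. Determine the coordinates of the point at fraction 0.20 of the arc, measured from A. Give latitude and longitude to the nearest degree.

Convert each endpoint to a unit vector on the sphere (x = cos φ cos λ, y = cos φ sin λ, z = sin φ).
The central angle between the endpoints is δ = arccos(p₁·p₂) ≈ 1.459 rad (83.6°).
Interpolate at f = 0.20 with slerp weights a = sin((1−f)δ)/sin δ ≈ 0.926, b = sin(fδ)/sin δ ≈ 0.290.
p = a·p₁ + b·p₂ ≈ (0.527, -0.351, 0.774); φ = arcsin(p_z) ≈ 50.75°, λ = atan2(p_y, p_x) ≈ -33.67°.

≈ (51°N, 34°W)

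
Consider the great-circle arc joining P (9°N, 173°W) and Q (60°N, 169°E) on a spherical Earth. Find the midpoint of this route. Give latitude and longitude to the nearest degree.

≈ (35°N, 179°W)

The haversine formula gives a central angle δ ≈ 0.921 rad (52.8°) between the endpoints.
Interpolate at f = 1/2 with slerp weights a = sin((1−f)δ)/sin δ ≈ 0.558, b = sin(fδ)/sin δ ≈ 0.558.
p = a·p₁ + b·p₂ ≈ (-0.821, -0.014, 0.571); φ = arcsin(p_z) ≈ 34.80°, λ = atan2(p_y, p_x) ≈ -179.03°.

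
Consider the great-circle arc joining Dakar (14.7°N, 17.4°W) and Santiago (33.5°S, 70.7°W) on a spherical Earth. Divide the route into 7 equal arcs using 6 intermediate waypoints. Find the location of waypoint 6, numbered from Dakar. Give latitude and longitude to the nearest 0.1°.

≈ (27.5°S, 61.4°W)

Convert each endpoint to a unit vector on the sphere (x = cos φ cos λ, y = cos φ sin λ, z = sin φ).
The central angle between the endpoints is δ = arccos(p₁·p₂) ≈ 1.222 rad (70.0°).
Interpolate at f = 6/7 with slerp weights a = sin((1−f)δ)/sin δ ≈ 0.185, b = sin(fδ)/sin δ ≈ 0.922.
p = a·p₁ + b·p₂ ≈ (0.425, -0.779, -0.462); φ = arcsin(p_z) ≈ -27.50°, λ = atan2(p_y, p_x) ≈ -61.40°.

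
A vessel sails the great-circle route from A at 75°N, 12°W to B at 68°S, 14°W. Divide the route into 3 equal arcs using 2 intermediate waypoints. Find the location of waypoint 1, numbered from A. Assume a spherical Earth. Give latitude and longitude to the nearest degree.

Write both endpoints as unit vectors p₁, p₂ with components (cos φ cos λ, cos φ sin λ, sin φ).
The central angle between the endpoints is δ = arccos(p₁·p₂) ≈ 2.496 rad (143.0°).
Interpolate at f = 1/3 with slerp weights a = sin((1−f)δ)/sin δ ≈ 1.655, b = sin(fδ)/sin δ ≈ 1.229.
p = a·p₁ + b·p₂ ≈ (0.865, -0.200, 0.459); φ = arcsin(p_z) ≈ 27.33°, λ = atan2(p_y, p_x) ≈ -13.04°.

≈ 27°N, 13°W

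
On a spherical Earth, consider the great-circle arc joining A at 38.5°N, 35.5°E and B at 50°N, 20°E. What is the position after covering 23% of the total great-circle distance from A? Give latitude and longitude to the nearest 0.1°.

≈ 41.3°N, 32.4°E

From cos δ = sin φ₁ sin φ₂ + cos φ₁ cos φ₂ cos Δλ, the central angle is δ ≈ 0.278 rad (15.9°).
Interpolate at f = 0.23 with slerp weights a = sin((1−f)δ)/sin δ ≈ 0.774, b = sin(fδ)/sin δ ≈ 0.233.
p = a·p₁ + b·p₂ ≈ (0.634, 0.403, 0.660); φ = arcsin(p_z) ≈ 41.32°, λ = atan2(p_y, p_x) ≈ 32.45°.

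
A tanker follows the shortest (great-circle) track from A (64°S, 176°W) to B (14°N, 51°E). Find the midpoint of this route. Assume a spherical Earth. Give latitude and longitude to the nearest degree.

The haversine formula gives a central angle δ ≈ 2.103 rad (120.5°) between the endpoints.
Interpolate at f = 1/2 with slerp weights a = sin((1−f)δ)/sin δ ≈ 1.008, b = sin(fδ)/sin δ ≈ 1.008.
p = a·p₁ + b·p₂ ≈ (0.175, 0.729, -0.662); φ = arcsin(p_z) ≈ -41.44°, λ = atan2(p_y, p_x) ≈ 76.53°.

≈ (41°S, 77°E)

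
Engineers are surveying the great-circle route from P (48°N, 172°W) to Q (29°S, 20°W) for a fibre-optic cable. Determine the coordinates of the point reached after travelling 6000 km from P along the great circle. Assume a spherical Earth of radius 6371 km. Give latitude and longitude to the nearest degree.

The haversine formula gives a central angle δ ≈ 2.640 rad (151.3°) between the endpoints. The total great-circle distance is δ·R ≈ 2.640 × 6371 ≈ 16822 km, so the target fraction is f = 6000/16822 ≈ 0.357.
Interpolate at f ≈ 0.357 with slerp weights a = sin((1−f)δ)/sin δ ≈ 2.064, b = sin(fδ)/sin δ ≈ 1.683.
p = a·p₁ + b·p₂ ≈ (0.015, -0.696, 0.718); φ = arcsin(p_z) ≈ 45.91°, λ = atan2(p_y, p_x) ≈ -88.74°.

≈ (46°N, 89°W)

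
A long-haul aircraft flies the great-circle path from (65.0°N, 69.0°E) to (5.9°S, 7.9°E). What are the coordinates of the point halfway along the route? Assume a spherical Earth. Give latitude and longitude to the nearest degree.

≈ (33°N, 25°E)

The haversine formula gives a central angle δ ≈ 1.461 rad (83.7°) between the endpoints.
Interpolate at f = 1/2 with slerp weights a = sin((1−f)δ)/sin δ ≈ 0.671, b = sin(fδ)/sin δ ≈ 0.671.
p = a·p₁ + b·p₂ ≈ (0.763, 0.357, 0.539); φ = arcsin(p_z) ≈ 32.63°, λ = atan2(p_y, p_x) ≈ 25.05°.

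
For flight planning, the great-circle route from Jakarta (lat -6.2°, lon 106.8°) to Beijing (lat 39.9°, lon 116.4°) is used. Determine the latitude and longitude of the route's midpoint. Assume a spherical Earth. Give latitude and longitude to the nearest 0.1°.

≈ lat 16.9°, lon 111.0°

From cos δ = sin φ₁ sin φ₂ + cos φ₁ cos φ₂ cos Δλ, the central angle is δ ≈ 0.819 rad (46.9°).
Interpolate at f = 1/2 with slerp weights a = sin((1−f)δ)/sin δ ≈ 0.545, b = sin(fδ)/sin δ ≈ 0.545.
p = a·p₁ + b·p₂ ≈ (-0.343, 0.893, 0.291); φ = arcsin(p_z) ≈ 16.90°, λ = atan2(p_y, p_x) ≈ 110.98°.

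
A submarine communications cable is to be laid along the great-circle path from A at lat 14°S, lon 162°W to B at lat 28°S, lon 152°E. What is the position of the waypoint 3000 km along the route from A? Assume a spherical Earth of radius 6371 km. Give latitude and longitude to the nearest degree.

From cos δ = sin φ₁ sin φ₂ + cos φ₁ cos φ₂ cos Δλ, the central angle is δ ≈ 0.783 rad (44.9°). The total great-circle distance is δ·R ≈ 0.783 × 6371 ≈ 4989 km, so the target fraction is f = 3000/4989 ≈ 0.601.
Interpolate at f ≈ 0.601 with slerp weights a = sin((1−f)δ)/sin δ ≈ 0.435, b = sin(fδ)/sin δ ≈ 0.643.
p = a·p₁ + b·p₂ ≈ (-0.903, 0.136, -0.407); φ = arcsin(p_z) ≈ -24.03°, λ = atan2(p_y, p_x) ≈ 171.44°.

≈ lat 24°S, lon 171°E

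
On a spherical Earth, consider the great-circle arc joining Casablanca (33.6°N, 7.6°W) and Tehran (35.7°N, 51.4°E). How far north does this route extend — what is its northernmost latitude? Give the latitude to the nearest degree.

≈ 39°N

The great circle lies in the plane with unit normal n̂ = (p₁ × p₂)/|p₁ × p₂|.
Here n̂_z ≈ +0.782; the vertex latitude is φ_max = arccos|n̂_z| ≈ 38.5°.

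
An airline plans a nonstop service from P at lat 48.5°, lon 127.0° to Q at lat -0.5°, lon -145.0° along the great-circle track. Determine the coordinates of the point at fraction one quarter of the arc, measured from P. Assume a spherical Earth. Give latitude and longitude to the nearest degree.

≈ lat 43°, lon 158°

Write both endpoints as unit vectors p₁, p₂ with components (cos φ cos λ, cos φ sin λ, sin φ).
The central angle between the endpoints is δ = arccos(p₁·p₂) ≈ 1.554 rad (89.0°).
Interpolate at f = 1/4 with slerp weights a = sin((1−f)δ)/sin δ ≈ 0.919, b = sin(fδ)/sin δ ≈ 0.379.
p = a·p₁ + b·p₂ ≈ (-0.677, 0.269, 0.685); φ = arcsin(p_z) ≈ 43.24°, λ = atan2(p_y, p_x) ≈ 158.32°.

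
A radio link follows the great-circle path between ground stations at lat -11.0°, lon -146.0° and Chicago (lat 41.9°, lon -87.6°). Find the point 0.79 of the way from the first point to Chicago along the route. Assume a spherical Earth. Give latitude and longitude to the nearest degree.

The haversine formula gives a central angle δ ≈ 1.313 rad (75.2°) between the endpoints.
Interpolate at f = 0.79 with slerp weights a = sin((1−f)δ)/sin δ ≈ 0.281, b = sin(fδ)/sin δ ≈ 0.890.
p = a·p₁ + b·p₂ ≈ (-0.201, -0.817, 0.541); φ = arcsin(p_z) ≈ 32.74°, λ = atan2(p_y, p_x) ≈ -103.85°.

≈ lat 33°, lon -104°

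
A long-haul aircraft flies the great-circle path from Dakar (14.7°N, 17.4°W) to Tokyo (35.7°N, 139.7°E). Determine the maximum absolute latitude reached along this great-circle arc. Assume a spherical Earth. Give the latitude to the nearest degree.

≈ 68°N

The great circle lies in the plane with unit normal n̂ = (p₁ × p₂)/|p₁ × p₂|.
Here n̂_z ≈ +0.374; the vertex latitude is φ_max = arccos|n̂_z| ≈ 68.1°.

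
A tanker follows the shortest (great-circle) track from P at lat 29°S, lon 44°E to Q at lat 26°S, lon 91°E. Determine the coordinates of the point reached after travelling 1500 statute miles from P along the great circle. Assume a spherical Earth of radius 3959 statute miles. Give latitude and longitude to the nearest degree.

≈ lat 30°S, lon 69°E

Write both endpoints as unit vectors p₁, p₂ with components (cos φ cos λ, cos φ sin λ, sin φ).
The central angle between the endpoints is δ = arccos(p₁·p₂) ≈ 0.725 rad (41.5°). The total great-circle distance is δ·R ≈ 0.725 × 3959 ≈ 2869 mi, so the target fraction is f = 1500/2869 ≈ 0.523.
Interpolate at f ≈ 0.523 with slerp weights a = sin((1−f)δ)/sin δ ≈ 0.511, b = sin(fδ)/sin δ ≈ 0.558.
p = a·p₁ + b·p₂ ≈ (0.313, 0.812, -0.493); φ = arcsin(p_z) ≈ -29.51°, λ = atan2(p_y, p_x) ≈ 68.92°.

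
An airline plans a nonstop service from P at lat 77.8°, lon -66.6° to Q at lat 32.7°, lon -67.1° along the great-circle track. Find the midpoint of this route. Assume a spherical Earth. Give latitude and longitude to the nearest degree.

Write both endpoints as unit vectors p₁, p₂ with components (cos φ cos λ, cos φ sin λ, sin φ).
The central angle between the endpoints is δ = arccos(p₁·p₂) ≈ 0.787 rad (45.1°).
Interpolate at f = 1/2 with slerp weights a = sin((1−f)δ)/sin δ ≈ 0.541, b = sin(fδ)/sin δ ≈ 0.541.
p = a·p₁ + b·p₂ ≈ (0.223, -0.525, 0.822); φ = arcsin(p_z) ≈ 55.25°, λ = atan2(p_y, p_x) ≈ -67.00°.

≈ lat 55°, lon -67°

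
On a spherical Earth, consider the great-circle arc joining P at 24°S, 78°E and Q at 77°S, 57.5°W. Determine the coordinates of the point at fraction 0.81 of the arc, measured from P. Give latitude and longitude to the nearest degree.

The haversine formula gives a central angle δ ≈ 1.318 rad (75.5°) between the endpoints.
Interpolate at f = 0.81 with slerp weights a = sin((1−f)δ)/sin δ ≈ 0.256, b = sin(fδ)/sin δ ≈ 0.905.
p = a·p₁ + b·p₂ ≈ (0.158, 0.057, -0.986); φ = arcsin(p_z) ≈ -80.33°, λ = atan2(p_y, p_x) ≈ 19.86°.

≈ 80°S, 20°E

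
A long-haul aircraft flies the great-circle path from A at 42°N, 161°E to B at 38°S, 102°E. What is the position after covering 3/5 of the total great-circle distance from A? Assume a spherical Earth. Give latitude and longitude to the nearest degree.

Convert each endpoint to a unit vector on the sphere (x = cos φ cos λ, y = cos φ sin λ, z = sin φ).
The central angle between the endpoints is δ = arccos(p₁·p₂) ≈ 1.681 rad (96.3°).
Interpolate at f = 3/5 with slerp weights a = sin((1−f)δ)/sin δ ≈ 0.627, b = sin(fδ)/sin δ ≈ 0.851.
p = a·p₁ + b·p₂ ≈ (-0.580, 0.808, -0.105); φ = arcsin(p_z) ≈ -6.01°, λ = atan2(p_y, p_x) ≈ 125.67°.

≈ 6°S, 126°E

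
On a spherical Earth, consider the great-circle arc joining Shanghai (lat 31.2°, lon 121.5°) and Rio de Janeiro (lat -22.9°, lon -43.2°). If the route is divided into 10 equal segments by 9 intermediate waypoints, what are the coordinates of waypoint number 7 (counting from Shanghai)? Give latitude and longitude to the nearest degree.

≈ lat 8°, lon -4°

Convert each endpoint to a unit vector on the sphere (x = cos φ cos λ, y = cos φ sin λ, z = sin φ).
The central angle between the endpoints is δ = arccos(p₁·p₂) ≈ 2.864 rad (164.1°).
Interpolate at f = 7/10 with slerp weights a = sin((1−f)δ)/sin δ ≈ 2.759, b = sin(fδ)/sin δ ≈ 3.306.
p = a·p₁ + b·p₂ ≈ (0.987, -0.073, 0.143); φ = arcsin(p_z) ≈ 8.21°, λ = atan2(p_y, p_x) ≈ -4.21°.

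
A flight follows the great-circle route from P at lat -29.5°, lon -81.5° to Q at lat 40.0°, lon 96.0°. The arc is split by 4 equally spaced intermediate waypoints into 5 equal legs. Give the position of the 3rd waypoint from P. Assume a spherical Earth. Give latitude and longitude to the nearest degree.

≈ lat 70°, lon -51°

Convert each endpoint to a unit vector on the sphere (x = cos φ cos λ, y = cos φ sin λ, z = sin φ).
The central angle between the endpoints is δ = arccos(p₁·p₂) ≈ 2.955 rad (169.3°).
Interpolate at f = 3/5 with slerp weights a = sin((1−f)δ)/sin δ ≈ 4.985, b = sin(fδ)/sin δ ≈ 5.277.
p = a·p₁ + b·p₂ ≈ (0.219, -0.270, 0.938); φ = arcsin(p_z) ≈ 69.65°, λ = atan2(p_y, p_x) ≈ -51.03°.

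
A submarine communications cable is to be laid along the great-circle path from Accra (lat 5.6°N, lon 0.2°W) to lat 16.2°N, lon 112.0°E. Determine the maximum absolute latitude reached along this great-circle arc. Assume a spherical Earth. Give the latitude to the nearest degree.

The great circle lies in the plane with unit normal n̂ = (p₁ × p₂)/|p₁ × p₂|.
Here n̂_z ≈ +0.939; the vertex latitude is φ_max = arccos|n̂_z| ≈ 20.2°.
Check via Clairaut: cos φ_max = |cos φ₁| · sin C = cos(5.6°)·sin(70.6°) ≈ 0.939, again giving ≈ 20.2°.

≈ 20°N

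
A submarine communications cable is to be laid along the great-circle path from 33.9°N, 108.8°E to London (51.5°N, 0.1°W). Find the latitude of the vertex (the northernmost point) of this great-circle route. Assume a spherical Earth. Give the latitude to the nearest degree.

The great circle lies in the plane with unit normal n̂ = (p₁ × p₂)/|p₁ × p₂|.
Here n̂_z ≈ -0.508; the vertex latitude is φ_max = arccos|n̂_z| ≈ 59.5°.
Check via Clairaut: cos φ_max = |cos φ₁| · sin C = cos(33.9°)·sin(37.7°) ≈ 0.508, again giving ≈ 59.5°.

≈ 59°N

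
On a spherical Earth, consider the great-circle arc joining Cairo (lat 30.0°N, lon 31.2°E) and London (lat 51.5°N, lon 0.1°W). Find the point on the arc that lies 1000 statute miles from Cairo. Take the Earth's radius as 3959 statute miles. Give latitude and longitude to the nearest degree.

From cos δ = sin φ₁ sin φ₂ + cos φ₁ cos φ₂ cos Δλ, the central angle is δ ≈ 0.551 rad (31.6°). The total great-circle distance is δ·R ≈ 0.551 × 3959 ≈ 2182 mi, so the target fraction is f = 1000/2182 ≈ 0.458.
Interpolate at f ≈ 0.458 with slerp weights a = sin((1−f)δ)/sin δ ≈ 0.562, b = sin(fδ)/sin δ ≈ 0.477.
p = a·p₁ + b·p₂ ≈ (0.713, 0.251, 0.654); φ = arcsin(p_z) ≈ 40.87°, λ = atan2(p_y, p_x) ≈ 19.42°.

≈ lat 41°N, lon 19°E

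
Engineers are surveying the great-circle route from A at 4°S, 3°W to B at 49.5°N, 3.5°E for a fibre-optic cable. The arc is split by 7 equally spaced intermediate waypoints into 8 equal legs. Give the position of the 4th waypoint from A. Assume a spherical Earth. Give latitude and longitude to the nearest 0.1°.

Convert each endpoint to a unit vector on the sphere (x = cos φ cos λ, y = cos φ sin λ, z = sin φ).
The central angle between the endpoints is δ = arccos(p₁·p₂) ≈ 0.939 rad (53.8°).
Interpolate at f = 4/8 with slerp weights a = sin((1−f)δ)/sin δ ≈ 0.561, b = sin(fδ)/sin δ ≈ 0.561.
p = a·p₁ + b·p₂ ≈ (0.922, -0.007, 0.387); φ = arcsin(p_z) ≈ 22.78°, λ = atan2(p_y, p_x) ≈ -0.44°.

≈ 22.8°N, 0.4°W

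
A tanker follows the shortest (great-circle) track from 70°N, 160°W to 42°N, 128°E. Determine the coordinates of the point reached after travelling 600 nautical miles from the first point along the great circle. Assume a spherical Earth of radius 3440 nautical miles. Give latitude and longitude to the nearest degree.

From cos δ = sin φ₁ sin φ₂ + cos φ₁ cos φ₂ cos Δλ, the central angle is δ ≈ 0.785 rad (45.0°). The total great-circle distance is δ·R ≈ 0.785 × 3440 ≈ 2701 nmi, so the target fraction is f = 600/2701 ≈ 0.222.
Interpolate at f ≈ 0.222 with slerp weights a = sin((1−f)δ)/sin δ ≈ 0.811, b = sin(fδ)/sin δ ≈ 0.245.
p = a·p₁ + b·p₂ ≈ (-0.373, 0.049, 0.927); φ = arcsin(p_z) ≈ 67.90°, λ = atan2(p_y, p_x) ≈ 172.54°.

≈ 68°N, 173°E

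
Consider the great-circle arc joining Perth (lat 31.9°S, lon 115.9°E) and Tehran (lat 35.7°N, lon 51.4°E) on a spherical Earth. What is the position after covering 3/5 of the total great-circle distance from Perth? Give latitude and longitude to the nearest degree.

≈ lat 9°N, lon 79°E

Convert each endpoint to a unit vector on the sphere (x = cos φ cos λ, y = cos φ sin λ, z = sin φ).
The central angle between the endpoints is δ = arccos(p₁·p₂) ≈ 1.582 rad (90.7°).
Interpolate at f = 3/5 with slerp weights a = sin((1−f)δ)/sin δ ≈ 0.592, b = sin(fδ)/sin δ ≈ 0.813.
p = a·p₁ + b·p₂ ≈ (0.193, 0.968, 0.162); φ = arcsin(p_z) ≈ 9.32°, λ = atan2(p_y, p_x) ≈ 78.75°.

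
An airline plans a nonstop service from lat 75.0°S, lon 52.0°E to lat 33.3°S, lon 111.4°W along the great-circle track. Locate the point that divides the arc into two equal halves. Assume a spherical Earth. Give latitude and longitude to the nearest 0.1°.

From cos δ = sin φ₁ sin φ₂ + cos φ₁ cos φ₂ cos Δλ, the central angle is δ ≈ 1.242 rad (71.2°).
Interpolate at f = 1/2 with slerp weights a = sin((1−f)δ)/sin δ ≈ 0.615, b = sin(fδ)/sin δ ≈ 0.615.
p = a·p₁ + b·p₂ ≈ (-0.090, -0.353, -0.931); φ = arcsin(p_z) ≈ -68.64°, λ = atan2(p_y, p_x) ≈ -104.23°.

≈ lat 68.6°S, lon 104.2°W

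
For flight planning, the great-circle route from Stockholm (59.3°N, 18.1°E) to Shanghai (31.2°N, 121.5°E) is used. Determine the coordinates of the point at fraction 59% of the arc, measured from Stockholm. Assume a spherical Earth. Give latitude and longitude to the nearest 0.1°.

≈ 53.4°N, 96.3°E

The haversine formula gives a central angle δ ≈ 1.219 rad (69.9°) between the endpoints.
Interpolate at f = 0.59 with slerp weights a = sin((1−f)δ)/sin δ ≈ 0.511, b = sin(fδ)/sin δ ≈ 0.702.
p = a·p₁ + b·p₂ ≈ (-0.066, 0.593, 0.803); φ = arcsin(p_z) ≈ 53.38°, λ = atan2(p_y, p_x) ≈ 96.34°.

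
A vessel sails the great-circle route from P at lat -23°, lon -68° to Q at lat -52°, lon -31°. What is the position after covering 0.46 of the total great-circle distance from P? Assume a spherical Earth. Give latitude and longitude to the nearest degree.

≈ lat -38°, lon -55°

From cos δ = sin φ₁ sin φ₂ + cos φ₁ cos φ₂ cos Δλ, the central angle is δ ≈ 0.707 rad (40.5°).
Interpolate at f = 0.46 with slerp weights a = sin((1−f)δ)/sin δ ≈ 0.574, b = sin(fδ)/sin δ ≈ 0.492.
p = a·p₁ + b·p₂ ≈ (0.457, -0.645, -0.612); φ = arcsin(p_z) ≈ -37.71°, λ = atan2(p_y, p_x) ≈ -54.68°.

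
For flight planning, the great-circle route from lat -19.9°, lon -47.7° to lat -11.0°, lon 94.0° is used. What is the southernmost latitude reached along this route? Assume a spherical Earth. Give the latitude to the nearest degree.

≈ -40°

The great circle lies in the plane with unit normal n̂ = (p₁ × p₂)/|p₁ × p₂|.
Here n̂_z ≈ +0.761; the vertex latitude is φ_max = arccos|n̂_z| ≈ 40.5°.
Check via Clairaut: cos φ_max = |cos φ₁| · sin C = cos(19.9°)·sin(126.0°) ≈ 0.761, again giving ≈ 40.5°.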